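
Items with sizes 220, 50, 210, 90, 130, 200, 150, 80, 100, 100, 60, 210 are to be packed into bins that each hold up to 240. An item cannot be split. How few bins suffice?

Total = 220 + 210 + 210 + 200 + 150 + 130 + 100 + 100 + 90 + 80 + 60 + 50 = 1600.
Lower bound: ⌈1600/240⌉ = 7 bins.
A packing using 8 bins:
  bin 1: 220 = 220
  bin 2: 210 = 210
  bin 3: 210 = 210
  bin 4: 200 = 200
  bin 5: 150 + 90 = 240
  bin 6: 130 + 100 = 230
  bin 7: 100 + 80 + 60 = 240
  bin 8: 50 = 50
No arrangement into 7 bins stays within capacity, so 8 is optimal.

8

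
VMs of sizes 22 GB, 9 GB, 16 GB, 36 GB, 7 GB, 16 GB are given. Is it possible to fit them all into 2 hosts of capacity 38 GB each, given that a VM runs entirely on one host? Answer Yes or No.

Total = 106 GB; ⌈106/38⌉ = 3.
At least 3 hosts are required, but only 2 are allowed.

No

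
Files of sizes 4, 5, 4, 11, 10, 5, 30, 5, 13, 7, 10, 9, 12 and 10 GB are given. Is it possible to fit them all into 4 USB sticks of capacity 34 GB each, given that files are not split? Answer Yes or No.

A valid assignment using 4 USB sticks:
  USB stick 1: 30 + 4 = 34
  USB stick 2: 13 + 12 + 9 = 34
  USB stick 3: 11 + 10 + 7 + 5 = 33
  USB stick 4: 10 + 10 + 5 + 5 + 4 = 34
Every load is within 34 GB, so 4 USB sticks suffice.

Yes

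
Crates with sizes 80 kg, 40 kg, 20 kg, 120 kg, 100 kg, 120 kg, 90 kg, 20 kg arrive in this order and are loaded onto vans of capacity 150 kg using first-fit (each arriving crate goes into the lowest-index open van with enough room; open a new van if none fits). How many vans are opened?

5

  80 → van 1 (new)  [load 80/150]
  40 → van 1  [load 120/150]
  20 → van 1  [load 140/150]
  120 → van 2 (new)  [load 120/150]
  100 → van 3 (new)  [load 100/150]
  120 → van 4 (new)  [load 120/150]
  90 → van 5 (new)  [load 90/150]
  20 → van 2  [load 140/150]
5 vans opened.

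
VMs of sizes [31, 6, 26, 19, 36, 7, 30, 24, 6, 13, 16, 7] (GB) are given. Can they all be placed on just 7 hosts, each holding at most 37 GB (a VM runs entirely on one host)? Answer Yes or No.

Yes

A valid assignment using 7 hosts:
  host 1: 36 = 36
  host 2: 31 + 6 = 37
  host 3: 30 + 7 = 37
  host 4: 26 + 7 = 33
  host 5: 24 + 13 = 37
  host 6: 19 + 16 = 35
  host 7: 6 = 6
Every load is within 37 GB, so 7 hosts suffice.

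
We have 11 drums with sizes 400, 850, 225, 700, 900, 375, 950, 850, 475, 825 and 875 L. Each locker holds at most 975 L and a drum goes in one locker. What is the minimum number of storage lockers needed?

9

Total = 950 + 900 + 875 + 850 + 850 + 825 + 700 + 475 + 400 + 375 + 225 = 7425 L.
Lower bound: ⌈7425/975⌉ = 8 storage lockers.
A packing using 9 storage lockers:
  locker 1: 950 = 950
  locker 2: 900 = 900
  locker 3: 875 = 875
  locker 4: 850 = 850
  locker 5: 850 = 850
  locker 6: 825 = 825
  locker 7: 700 + 225 = 925
  locker 8: 475 + 400 = 875
  locker 9: 375 = 375
No arrangement into 8 storage lockers stays within capacity, so 9 is optimal.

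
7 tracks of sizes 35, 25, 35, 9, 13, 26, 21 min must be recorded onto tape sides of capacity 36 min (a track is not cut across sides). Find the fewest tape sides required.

5

Total = 35 + 35 + 26 + 25 + 21 + 13 + 9 = 164 min.
Lower bound: ⌈164/36⌉ = 5 tape sides.
A packing using 5 tape sides:
  side 1: 35 = 35
  side 2: 35 = 35
  side 3: 26 + 9 = 35
  side 4: 25 = 25
  side 5: 21 + 13 = 34
This matches the lower bound, so 5 is optimal.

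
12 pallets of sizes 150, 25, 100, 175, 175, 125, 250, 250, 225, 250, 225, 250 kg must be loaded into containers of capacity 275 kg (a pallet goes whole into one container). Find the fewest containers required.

9

Total = 250 + 250 + 250 + 250 + 225 + 225 + 175 + 175 + 150 + 125 + 100 + 25 = 2200 kg.
Lower bound: ⌈2200/275⌉ = 8 containers.
Also, 9 pallets each exceed 275/2 kg, and no two of those can share a container, so at least 9 containers are needed.
A packing using 9 containers:
  container 1: 250 + 25 = 275
  container 2: 250 = 250
  container 3: 250 = 250
  container 4: 250 = 250
  container 5: 225 = 225
  container 6: 225 = 225
  container 7: 175 + 100 = 275
  container 8: 175 = 175
  container 9: 150 + 125 = 275
This matches the lower bound, so 9 is optimal.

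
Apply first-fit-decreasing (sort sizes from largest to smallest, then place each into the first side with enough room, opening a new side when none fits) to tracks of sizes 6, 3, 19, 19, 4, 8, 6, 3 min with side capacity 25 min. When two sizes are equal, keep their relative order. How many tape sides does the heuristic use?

Sorted descending: 19, 19, 8, 6, 6, 4, 3, 3.
  19 → side 1 (new)  [load 19/25]
  19 → side 2 (new)  [load 19/25]
  8 → side 3 (new)  [load 8/25]
  6 → side 1  [load 25/25]
  6 → side 2  [load 25/25]
  4 → side 3  [load 12/25]
  3 → side 3  [load 15/25]
  3 → side 3  [load 18/25]
3 tape sides opened.

3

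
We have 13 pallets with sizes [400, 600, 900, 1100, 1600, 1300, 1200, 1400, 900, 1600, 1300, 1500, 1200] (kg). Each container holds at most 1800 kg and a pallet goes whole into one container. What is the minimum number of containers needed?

10

Total = 1600 + 1600 + 1500 + 1400 + 1300 + 1300 + 1200 + 1200 + 1100 + 900 + 900 + 600 + 400 = 15000 kg.
Lower bound: ⌈15000/1800⌉ = 9 containers.
A packing using 10 containers:
  container 1: 1600 = 1600
  container 2: 1600 = 1600
  container 3: 1500 = 1500
  container 4: 1400 + 400 = 1800
  container 5: 1300 = 1300
  container 6: 1300 = 1300
  container 7: 1200 + 600 = 1800
  container 8: 1200 = 1200
  container 9: 1100 = 1100
  container 10: 900 + 900 = 1800
No arrangement into 9 containers stays within capacity, so 10 is optimal.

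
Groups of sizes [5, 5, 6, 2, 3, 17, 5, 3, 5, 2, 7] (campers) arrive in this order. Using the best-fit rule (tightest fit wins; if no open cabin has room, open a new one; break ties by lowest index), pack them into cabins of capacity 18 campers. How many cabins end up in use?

4

  5 → cabin 1 (new)  [load 5/18]
  5 → cabin 1  [load 10/18]
  6 → cabin 1  [load 16/18]
  2 → cabin 1  [load 18/18]
  3 → cabin 2 (new)  [load 3/18]
  17 → cabin 3 (new)  [load 17/18]
  5 → cabin 2  [load 8/18]
  3 → cabin 2  [load 11/18]
  5 → cabin 2  [load 16/18]
  2 → cabin 2  [load 18/18]
  7 → cabin 4 (new)  [load 7/18]
4 cabins opened.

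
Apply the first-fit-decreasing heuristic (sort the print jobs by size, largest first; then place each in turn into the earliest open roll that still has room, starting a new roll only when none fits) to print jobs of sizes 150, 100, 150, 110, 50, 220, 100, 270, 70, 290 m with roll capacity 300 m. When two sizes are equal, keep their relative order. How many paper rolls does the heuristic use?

Sorted descending: 290, 270, 220, 150, 150, 110, 100, 100, 70, 50.
  290 → roll 1 (new)  [load 290/300]
  270 → roll 2 (new)  [load 270/300]
  220 → roll 3 (new)  [load 220/300]
  150 → roll 4 (new)  [load 150/300]
  150 → roll 4  [load 300/300]
  110 → roll 5 (new)  [load 110/300]
  100 → roll 5  [load 210/300]
  100 → roll 6 (new)  [load 100/300]
  70 → roll 3  [load 290/300]
  50 → roll 5  [load 260/300]
6 paper rolls opened.

6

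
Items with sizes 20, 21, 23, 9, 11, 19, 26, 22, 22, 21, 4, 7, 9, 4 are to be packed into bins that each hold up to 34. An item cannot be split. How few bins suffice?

8

Total = 26 + 23 + 22 + 22 + 21 + 21 + 20 + 19 + 11 + 9 + 9 + 7 + 4 + 4 = 218.
Lower bound: ⌈218/34⌉ = 7 bins.
Also, 8 items each exceed 17, and no two of those can share a bin, so at least 8 bins are needed.
A packing using 8 bins:
  bin 1: 26 + 7 = 33
  bin 2: 23 + 11 = 34
  bin 3: 22 + 9 = 31
  bin 4: 22 + 9 = 31
  bin 5: 21 + 4 + 4 = 29
  bin 6: 21 = 21
  bin 7: 20 = 20
  bin 8: 19 = 19
This matches the lower bound, so 8 is optimal.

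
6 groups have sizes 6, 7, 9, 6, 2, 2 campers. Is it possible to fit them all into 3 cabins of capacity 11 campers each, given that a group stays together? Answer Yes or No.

Total = 32 campers; ⌈32/11⌉ = 3.
4 groups each exceed half the capacity and cannot share a cabin, forcing at least 4 cabins.
At least 4 cabins are required, but only 3 are allowed.

No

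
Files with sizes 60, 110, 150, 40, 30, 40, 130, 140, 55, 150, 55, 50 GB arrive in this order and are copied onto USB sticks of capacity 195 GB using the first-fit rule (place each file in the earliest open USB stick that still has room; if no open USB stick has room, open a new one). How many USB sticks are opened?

6

  60 → USB stick 1 (new)  [load 60/195]
  110 → USB stick 1  [load 170/195]
  150 → USB stick 2 (new)  [load 150/195]
  40 → USB stick 2  [load 190/195]
  30 → USB stick 3 (new)  [load 30/195]
  40 → USB stick 3  [load 70/195]
  130 → USB stick 4 (new)  [load 130/195]
  140 → USB stick 5 (new)  [load 140/195]
  55 → USB stick 3  [load 125/195]
  150 → USB stick 6 (new)  [load 150/195]
  55 → USB stick 3  [load 180/195]
  50 → USB stick 4  [load 180/195]
6 USB sticks opened.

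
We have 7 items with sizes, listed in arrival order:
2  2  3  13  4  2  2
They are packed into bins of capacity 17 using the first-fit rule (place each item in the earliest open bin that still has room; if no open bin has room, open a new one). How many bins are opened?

  2 → bin 1 (new)  [load 2/17]
  2 → bin 1  [load 4/17]
  3 → bin 1  [load 7/17]
  13 → bin 2 (new)  [load 13/17]
  4 → bin 1  [load 11/17]
  2 → bin 1  [load 13/17]
  2 → bin 1  [load 15/17]
2 bins opened.

2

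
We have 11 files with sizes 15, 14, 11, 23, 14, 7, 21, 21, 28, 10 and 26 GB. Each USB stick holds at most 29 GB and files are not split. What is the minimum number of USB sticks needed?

8

Total = 28 + 26 + 23 + 21 + 21 + 15 + 14 + 14 + 11 + 10 + 7 = 190 GB.
Lower bound: ⌈190/29⌉ = 7 USB sticks.
A packing using 8 USB sticks:
  USB stick 1: 28 = 28
  USB stick 2: 26 = 26
  USB stick 3: 23 = 23
  USB stick 4: 21 + 7 = 28
  USB stick 5: 21 = 21
  USB stick 6: 15 + 14 = 29
  USB stick 7: 14 + 11 = 25
  USB stick 8: 10 = 10
No arrangement into 7 USB sticks stays within capacity, so 8 is optimal.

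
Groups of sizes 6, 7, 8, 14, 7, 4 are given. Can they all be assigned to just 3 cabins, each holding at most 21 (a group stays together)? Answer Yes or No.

Yes

A valid assignment using 3 cabins:
  cabin 1: 14 + 7 = 21
  cabin 2: 8 + 7 + 6 = 21
  cabin 3: 4 = 4
Every load is within 21, so 3 cabins suffice.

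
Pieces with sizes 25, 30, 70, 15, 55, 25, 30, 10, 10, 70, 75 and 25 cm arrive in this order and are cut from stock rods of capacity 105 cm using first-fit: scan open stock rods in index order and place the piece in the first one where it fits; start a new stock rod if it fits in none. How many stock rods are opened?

  25 → stock rod 1 (new)  [load 25/105]
  30 → stock rod 1  [load 55/105]
  70 → stock rod 2 (new)  [load 70/105]
  15 → stock rod 1  [load 70/105]
  55 → stock rod 3 (new)  [load 55/105]
  25 → stock rod 1  [load 95/105]
  30 → stock rod 2  [load 100/105]
  10 → stock rod 1  [load 105/105]
  10 → stock rod 3  [load 65/105]
  70 → stock rod 4 (new)  [load 70/105]
  75 → stock rod 5 (new)  [load 75/105]
  25 → stock rod 3  [load 90/105]
5 stock rods opened.

5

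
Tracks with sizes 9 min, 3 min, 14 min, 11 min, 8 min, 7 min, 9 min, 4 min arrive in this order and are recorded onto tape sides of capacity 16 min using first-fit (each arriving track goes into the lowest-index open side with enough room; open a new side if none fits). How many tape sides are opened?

  9 → side 1 (new)  [load 9/16]
  3 → side 1  [load 12/16]
  14 → side 2 (new)  [load 14/16]
  11 → side 3 (new)  [load 11/16]
  8 → side 4 (new)  [load 8/16]
  7 → side 4  [load 15/16]
  9 → side 5 (new)  [load 9/16]
  4 → side 1  [load 16/16]
5 tape sides opened.

5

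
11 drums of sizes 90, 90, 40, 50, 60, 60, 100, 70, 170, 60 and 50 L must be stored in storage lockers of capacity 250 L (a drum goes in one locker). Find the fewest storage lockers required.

4

Total = 170 + 100 + 90 + 90 + 70 + 60 + 60 + 60 + 50 + 50 + 40 = 840 L.
Lower bound: ⌈840/250⌉ = 4 storage lockers.
A packing using 4 storage lockers:
  locker 1: 170 + 70 = 240
  locker 2: 100 + 90 + 60 = 250
  locker 3: 90 + 60 + 60 + 40 = 250
  locker 4: 50 + 50 = 100
This matches the lower bound, so 4 is optimal.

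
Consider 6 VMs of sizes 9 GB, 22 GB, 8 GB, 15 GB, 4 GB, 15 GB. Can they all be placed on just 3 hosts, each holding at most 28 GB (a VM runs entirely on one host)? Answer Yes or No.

Yes

A valid assignment using 3 hosts:
  host 1: 22 + 4 = 26
  host 2: 15 + 9 = 24
  host 3: 15 + 8 = 23
Every load is within 28 GB, so 3 hosts suffice.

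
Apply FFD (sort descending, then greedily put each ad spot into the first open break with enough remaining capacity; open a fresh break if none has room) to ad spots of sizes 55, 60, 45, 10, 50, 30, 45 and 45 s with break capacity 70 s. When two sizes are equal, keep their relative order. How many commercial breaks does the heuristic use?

7

Sorted descending: 60, 55, 50, 45, 45, 45, 30, 10.
  60 → break 1 (new)  [load 60/70]
  55 → break 2 (new)  [load 55/70]
  50 → break 3 (new)  [load 50/70]
  45 → break 4 (new)  [load 45/70]
  45 → break 5 (new)  [load 45/70]
  45 → break 6 (new)  [load 45/70]
  30 → break 7 (new)  [load 30/70]
  10 → break 1  [load 70/70]
7 commercial breaks opened.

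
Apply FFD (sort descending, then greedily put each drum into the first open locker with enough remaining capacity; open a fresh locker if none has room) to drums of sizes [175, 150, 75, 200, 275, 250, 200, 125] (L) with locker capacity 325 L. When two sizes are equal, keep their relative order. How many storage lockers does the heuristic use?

5

Sorted descending: 275, 250, 200, 200, 175, 150, 125, 75.
  275 → locker 1 (new)  [load 275/325]
  250 → locker 2 (new)  [load 250/325]
  200 → locker 3 (new)  [load 200/325]
  200 → locker 4 (new)  [load 200/325]
  175 → locker 5 (new)  [load 175/325]
  150 → locker 5  [load 325/325]
  125 → locker 3  [load 325/325]
  75 → locker 2  [load 325/325]
5 storage lockers opened.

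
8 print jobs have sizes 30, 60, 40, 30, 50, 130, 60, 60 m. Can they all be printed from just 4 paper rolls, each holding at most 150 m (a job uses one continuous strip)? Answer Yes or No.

Yes

A valid assignment using 4 paper rolls:
  roll 1: 130 = 130
  roll 2: 60 + 60 + 30 = 150
  roll 3: 60 + 50 + 40 = 150
  roll 4: 30 = 30
Every load is within 150 m, so 4 paper rolls suffice.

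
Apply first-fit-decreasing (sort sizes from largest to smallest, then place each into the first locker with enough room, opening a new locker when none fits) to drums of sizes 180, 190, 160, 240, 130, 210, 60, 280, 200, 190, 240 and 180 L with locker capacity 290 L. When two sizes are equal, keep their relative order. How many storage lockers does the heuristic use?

Sorted descending: 280, 240, 240, 210, 200, 190, 190, 180, 180, 160, 130, 60.
  280 → locker 1 (new)  [load 280/290]
  240 → locker 2 (new)  [load 240/290]
  240 → locker 3 (new)  [load 240/290]
  210 → locker 4 (new)  [load 210/290]
  200 → locker 5 (new)  [load 200/290]
  190 → locker 6 (new)  [load 190/290]
  190 → locker 7 (new)  [load 190/290]
  180 → locker 8 (new)  [load 180/290]
  180 → locker 9 (new)  [load 180/290]
  160 → locker 10 (new)  [load 160/290]
  130 → locker 10  [load 290/290]
  60 → locker 4  [load 270/290]
10 storage lockers opened.

10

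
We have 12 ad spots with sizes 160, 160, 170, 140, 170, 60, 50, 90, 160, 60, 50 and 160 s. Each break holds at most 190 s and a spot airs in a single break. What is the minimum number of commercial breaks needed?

9

Total = 170 + 170 + 160 + 160 + 160 + 160 + 140 + 90 + 60 + 60 + 50 + 50 = 1430 s.
Lower bound: ⌈1430/190⌉ = 8 commercial breaks.
A packing using 9 commercial breaks:
  break 1: 170 = 170
  break 2: 170 = 170
  break 3: 160 = 160
  break 4: 160 = 160
  break 5: 160 = 160
  break 6: 160 = 160
  break 7: 140 + 50 = 190
  break 8: 90 + 60 = 150
  break 9: 60 + 50 = 110
No arrangement into 8 commercial breaks stays within capacity, so 9 is optimal.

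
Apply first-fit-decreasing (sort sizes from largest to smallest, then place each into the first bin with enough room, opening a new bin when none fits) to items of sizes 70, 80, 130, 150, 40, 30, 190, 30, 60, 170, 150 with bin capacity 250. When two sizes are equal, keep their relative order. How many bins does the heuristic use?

Sorted descending: 190, 170, 150, 150, 130, 80, 70, 60, 40, 30, 30.
  190 → bin 1 (new)  [load 190/250]
  170 → bin 2 (new)  [load 170/250]
  150 → bin 3 (new)  [load 150/250]
  150 → bin 4 (new)  [load 150/250]
  130 → bin 5 (new)  [load 130/250]
  80 → bin 2  [load 250/250]
  70 → bin 3  [load 220/250]
  60 → bin 1  [load 250/250]
  40 → bin 4  [load 190/250]
  30 → bin 3  [load 250/250]
  30 → bin 4  [load 220/250]
5 bins opened.

5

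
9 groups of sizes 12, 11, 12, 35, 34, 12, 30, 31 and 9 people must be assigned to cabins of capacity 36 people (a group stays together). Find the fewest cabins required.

6

Total = 35 + 34 + 31 + 30 + 12 + 12 + 12 + 11 + 9 = 186 people.
Lower bound: ⌈186/36⌉ = 6 cabins.
A packing using 6 cabins:
  cabin 1: 35 = 35
  cabin 2: 34 = 34
  cabin 3: 31 = 31
  cabin 4: 30 = 30
  cabin 5: 12 + 12 + 12 = 36
  cabin 6: 11 + 9 = 20
This matches the lower bound, so 6 is optimal.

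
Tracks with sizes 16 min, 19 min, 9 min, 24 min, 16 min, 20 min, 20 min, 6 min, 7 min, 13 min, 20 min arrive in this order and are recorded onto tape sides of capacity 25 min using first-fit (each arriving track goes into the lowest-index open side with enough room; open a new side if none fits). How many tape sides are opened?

  16 → side 1 (new)  [load 16/25]
  19 → side 2 (new)  [load 19/25]
  9 → side 1  [load 25/25]
  24 → side 3 (new)  [load 24/25]
  16 → side 4 (new)  [load 16/25]
  20 → side 5 (new)  [load 20/25]
  20 → side 6 (new)  [load 20/25]
  6 → side 2  [load 25/25]
  7 → side 4  [load 23/25]
  13 → side 7 (new)  [load 13/25]
  20 → side 8 (new)  [load 20/25]
8 tape sides opened.

8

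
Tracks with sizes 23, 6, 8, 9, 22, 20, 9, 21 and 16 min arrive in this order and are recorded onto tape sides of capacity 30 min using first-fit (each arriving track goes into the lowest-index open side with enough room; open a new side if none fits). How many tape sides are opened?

6

  23 → side 1 (new)  [load 23/30]
  6 → side 1  [load 29/30]
  8 → side 2 (new)  [load 8/30]
  9 → side 2  [load 17/30]
  22 → side 3 (new)  [load 22/30]
  20 → side 4 (new)  [load 20/30]
  9 → side 2  [load 26/30]
  21 → side 5 (new)  [load 21/30]
  16 → side 6 (new)  [load 16/30]
6 tape sides opened.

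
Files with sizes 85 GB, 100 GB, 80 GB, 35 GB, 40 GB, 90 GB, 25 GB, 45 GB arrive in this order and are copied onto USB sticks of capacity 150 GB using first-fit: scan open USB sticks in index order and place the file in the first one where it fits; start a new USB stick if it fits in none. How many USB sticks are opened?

  85 → USB stick 1 (new)  [load 85/150]
  100 → USB stick 2 (new)  [load 100/150]
  80 → USB stick 3 (new)  [load 80/150]
  35 → USB stick 1  [load 120/150]
  40 → USB stick 2  [load 140/150]
  90 → USB stick 4 (new)  [load 90/150]
  25 → USB stick 1  [load 145/150]
  45 → USB stick 3  [load 125/150]
4 USB sticks opened.

4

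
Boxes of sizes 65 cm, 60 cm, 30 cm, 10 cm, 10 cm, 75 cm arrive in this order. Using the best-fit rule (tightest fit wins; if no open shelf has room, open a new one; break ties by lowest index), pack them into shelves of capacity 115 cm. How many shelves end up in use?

  65 → shelf 1 (new)  [load 65/115]
  60 → shelf 2 (new)  [load 60/115]
  30 → shelf 1  [load 95/115]
  10 → shelf 1  [load 105/115]
  10 → shelf 1  [load 115/115]
  75 → shelf 3 (new)  [load 75/115]
3 shelves opened.

3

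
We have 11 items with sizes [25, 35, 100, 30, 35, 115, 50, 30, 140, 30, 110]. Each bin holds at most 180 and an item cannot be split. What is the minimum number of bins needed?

4

Total = 140 + 115 + 110 + 100 + 50 + 35 + 35 + 30 + 30 + 30 + 25 = 700.
Lower bound: ⌈700/180⌉ = 4 bins.
A packing using 4 bins:
  bin 1: 140 + 35 = 175
  bin 2: 115 + 35 + 30 = 180
  bin 3: 110 + 30 + 30 = 170
  bin 4: 100 + 50 + 25 = 175
This matches the lower bound, so 4 is optimal.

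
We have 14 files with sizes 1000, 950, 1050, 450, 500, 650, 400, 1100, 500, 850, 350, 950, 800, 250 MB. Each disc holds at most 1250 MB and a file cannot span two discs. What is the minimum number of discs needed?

9

Total = 1100 + 1050 + 1000 + 950 + 950 + 850 + 800 + 650 + 500 + 500 + 450 + 400 + 350 + 250 = 9800 MB.
Lower bound: ⌈9800/1250⌉ = 8 discs.
A packing using 9 discs:
  disc 1: 1100 = 1100
  disc 2: 1050 = 1050
  disc 3: 1000 + 250 = 1250
  disc 4: 950 = 950
  disc 5: 950 = 950
  disc 6: 850 + 400 = 1250
  disc 7: 800 + 450 = 1250
  disc 8: 650 + 500 = 1150
  disc 9: 500 + 350 = 850
No arrangement into 8 discs stays within capacity, so 9 is optimal.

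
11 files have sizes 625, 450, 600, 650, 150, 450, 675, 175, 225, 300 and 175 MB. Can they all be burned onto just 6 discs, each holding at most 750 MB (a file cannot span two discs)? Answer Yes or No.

No

Total = 4475 MB; ⌈4475/750⌉ = 6.
The bound of 6 does not rule out 6, but exhaustive search shows no assignment into 6 discs of capacity 750 MB exists — the minimum is 7.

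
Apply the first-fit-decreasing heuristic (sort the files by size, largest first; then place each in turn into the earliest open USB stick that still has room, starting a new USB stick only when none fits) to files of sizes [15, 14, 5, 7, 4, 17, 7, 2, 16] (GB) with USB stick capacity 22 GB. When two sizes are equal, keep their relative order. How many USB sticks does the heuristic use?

4

Sorted descending: 17, 16, 15, 14, 7, 7, 5, 4, 2.
  17 → USB stick 1 (new)  [load 17/22]
  16 → USB stick 2 (new)  [load 16/22]
  15 → USB stick 3 (new)  [load 15/22]
  14 → USB stick 4 (new)  [load 14/22]
  7 → USB stick 3  [load 22/22]
  7 → USB stick 4  [load 21/22]
  5 → USB stick 1  [load 22/22]
  4 → USB stick 2  [load 20/22]
  2 → USB stick 2  [load 22/22]
4 USB sticks opened.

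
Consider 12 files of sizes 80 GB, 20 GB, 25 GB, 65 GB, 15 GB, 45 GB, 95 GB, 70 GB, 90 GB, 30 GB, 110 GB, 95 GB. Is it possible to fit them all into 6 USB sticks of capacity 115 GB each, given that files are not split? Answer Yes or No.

Total = 740 GB; ⌈740/115⌉ = 7.
At least 7 USB sticks are required, but only 6 are allowed.

No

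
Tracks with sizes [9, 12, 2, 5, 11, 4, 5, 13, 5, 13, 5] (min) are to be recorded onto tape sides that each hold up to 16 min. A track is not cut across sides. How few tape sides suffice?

Total = 13 + 13 + 12 + 11 + 9 + 5 + 5 + 5 + 5 + 4 + 2 = 84 min.
Lower bound: ⌈84/16⌉ = 6 tape sides.
A packing using 6 tape sides:
  side 1: 13 + 2 = 15
  side 2: 13 = 13
  side 3: 12 + 4 = 16
  side 4: 11 + 5 = 16
  side 5: 9 + 5 = 14
  side 6: 5 + 5 = 10
This matches the lower bound, so 6 is optimal.

6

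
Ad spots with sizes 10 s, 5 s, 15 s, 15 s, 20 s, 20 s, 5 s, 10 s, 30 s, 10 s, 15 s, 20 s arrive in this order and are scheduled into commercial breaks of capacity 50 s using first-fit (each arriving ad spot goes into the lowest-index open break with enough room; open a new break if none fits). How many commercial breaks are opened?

  10 → break 1 (new)  [load 10/50]
  5 → break 1  [load 15/50]
  15 → break 1  [load 30/50]
  15 → break 1  [load 45/50]
  20 → break 2 (new)  [load 20/50]
  20 → break 2  [load 40/50]
  5 → break 1  [load 50/50]
  10 → break 2  [load 50/50]
  30 → break 3 (new)  [load 30/50]
  10 → break 3  [load 40/50]
  15 → break 4 (new)  [load 15/50]
  20 → break 4  [load 35/50]
4 commercial breaks opened.

4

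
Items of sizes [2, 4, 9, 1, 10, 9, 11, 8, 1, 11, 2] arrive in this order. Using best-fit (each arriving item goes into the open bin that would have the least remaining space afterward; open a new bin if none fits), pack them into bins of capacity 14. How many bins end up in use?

6

  2 → bin 1 (new)  [load 2/14]
  4 → bin 1  [load 6/14]
  9 → bin 2 (new)  [load 9/14]
  1 → bin 2  [load 10/14]
  10 → bin 3 (new)  [load 10/14]
  9 → bin 4 (new)  [load 9/14]
  11 → bin 5 (new)  [load 11/14]
  8 → bin 1  [load 14/14]
  1 → bin 5  [load 12/14]
  11 → bin 6 (new)  [load 11/14]
  2 → bin 5  [load 14/14]
6 bins opened.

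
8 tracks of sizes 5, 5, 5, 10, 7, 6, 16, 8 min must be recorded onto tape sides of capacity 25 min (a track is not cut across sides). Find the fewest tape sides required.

3

Total = 16 + 10 + 8 + 7 + 6 + 5 + 5 + 5 = 62 min.
Lower bound: ⌈62/25⌉ = 3 tape sides.
A packing using 3 tape sides:
  side 1: 16 + 8 = 24
  side 2: 10 + 7 + 6 = 23
  side 3: 5 + 5 + 5 = 15
This matches the lower bound, so 3 is optimal.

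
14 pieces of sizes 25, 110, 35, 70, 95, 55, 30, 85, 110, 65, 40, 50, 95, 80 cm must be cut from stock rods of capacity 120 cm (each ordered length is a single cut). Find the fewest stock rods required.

9

Total = 110 + 110 + 95 + 95 + 85 + 80 + 70 + 65 + 55 + 50 + 40 + 35 + 30 + 25 = 945 cm.
Lower bound: ⌈945/120⌉ = 8 stock rods.
A packing using 9 stock rods:
  stock rod 1: 110 = 110
  stock rod 2: 110 = 110
  stock rod 3: 95 + 25 = 120
  stock rod 4: 95 = 95
  stock rod 5: 85 + 35 = 120
  stock rod 6: 80 + 40 = 120
  stock rod 7: 70 + 50 = 120
  stock rod 8: 65 + 55 = 120
  stock rod 9: 30 = 30
No arrangement into 8 stock rods stays within capacity, so 9 is optimal.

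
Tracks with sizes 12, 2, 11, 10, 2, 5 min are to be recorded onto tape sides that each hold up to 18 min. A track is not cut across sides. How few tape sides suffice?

Total = 12 + 11 + 10 + 5 + 2 + 2 = 42 min.
Lower bound: ⌈42/18⌉ = 3 tape sides.
A packing using 3 tape sides:
  side 1: 12 + 5 = 17
  side 2: 11 + 2 + 2 = 15
  side 3: 10 = 10
This matches the lower bound, so 3 is optimal.

3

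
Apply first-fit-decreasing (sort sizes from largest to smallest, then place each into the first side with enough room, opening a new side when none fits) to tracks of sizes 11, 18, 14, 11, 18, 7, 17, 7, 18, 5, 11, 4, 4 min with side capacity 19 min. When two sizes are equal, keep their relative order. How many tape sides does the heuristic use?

Sorted descending: 18, 18, 18, 17, 14, 11, 11, 11, 7, 7, 5, 4, 4.
  18 → side 1 (new)  [load 18/19]
  18 → side 2 (new)  [load 18/19]
  18 → side 3 (new)  [load 18/19]
  17 → side 4 (new)  [load 17/19]
  14 → side 5 (new)  [load 14/19]
  11 → side 6 (new)  [load 11/19]
  11 → side 7 (new)  [load 11/19]
  11 → side 8 (new)  [load 11/19]
  7 → side 6  [load 18/19]
  7 → side 7  [load 18/19]
  5 → side 5  [load 19/19]
  4 → side 8  [load 15/19]
  4 → side 8  [load 19/19]
8 tape sides opened.

8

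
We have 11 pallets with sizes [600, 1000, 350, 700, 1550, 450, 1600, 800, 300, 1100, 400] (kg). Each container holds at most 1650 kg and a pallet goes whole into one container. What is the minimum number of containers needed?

6

Total = 1600 + 1550 + 1100 + 1000 + 800 + 700 + 600 + 450 + 400 + 350 + 300 = 8850 kg.
Lower bound: ⌈8850/1650⌉ = 6 containers.
A packing using 6 containers:
  container 1: 1600 = 1600
  container 2: 1550 = 1550
  container 3: 1100 + 450 = 1550
  container 4: 1000 + 600 = 1600
  container 5: 800 + 700 = 1500
  container 6: 400 + 350 + 300 = 1050
This matches the lower bound, so 6 is optimal.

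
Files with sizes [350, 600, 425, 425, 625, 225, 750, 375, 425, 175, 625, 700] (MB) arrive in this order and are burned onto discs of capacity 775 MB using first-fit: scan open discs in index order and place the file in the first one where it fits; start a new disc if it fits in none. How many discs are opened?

  350 → disc 1 (new)  [load 350/775]
  600 → disc 2 (new)  [load 600/775]
  425 → disc 1  [load 775/775]
  425 → disc 3 (new)  [load 425/775]
  625 → disc 4 (new)  [load 625/775]
  225 → disc 3  [load 650/775]
  750 → disc 5 (new)  [load 750/775]
  375 → disc 6 (new)  [load 375/775]
  425 → disc 7 (new)  [load 425/775]
  175 → disc 2  [load 775/775]
  625 → disc 8 (new)  [load 625/775]
  700 → disc 9 (new)  [load 700/775]
9 discs opened.

9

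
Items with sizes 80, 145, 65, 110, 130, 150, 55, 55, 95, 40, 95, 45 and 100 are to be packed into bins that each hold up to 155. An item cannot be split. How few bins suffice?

8

Total = 150 + 145 + 130 + 110 + 100 + 95 + 95 + 80 + 65 + 55 + 55 + 45 + 40 = 1165.
Lower bound: ⌈1165/155⌉ = 8 bins.
A packing using 8 bins:
  bin 1: 150 = 150
  bin 2: 145 = 145
  bin 3: 130 = 130
  bin 4: 110 + 45 = 155
  bin 5: 100 + 55 = 155
  bin 6: 95 + 55 = 150
  bin 7: 95 + 40 = 135
  bin 8: 80 + 65 = 145
This matches the lower bound, so 8 is optimal.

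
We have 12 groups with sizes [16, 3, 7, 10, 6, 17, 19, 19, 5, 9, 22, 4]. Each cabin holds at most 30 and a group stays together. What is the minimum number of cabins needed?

5

Total = 22 + 19 + 19 + 17 + 16 + 10 + 9 + 7 + 6 + 5 + 4 + 3 = 137.
Lower bound: ⌈137/30⌉ = 5 cabins.
A packing using 5 cabins:
  cabin 1: 22 + 7 = 29
  cabin 2: 19 + 10 = 29
  cabin 3: 19 + 9 = 28
  cabin 4: 17 + 6 + 5 = 28
  cabin 5: 16 + 4 + 3 = 23
This matches the lower bound, so 5 is optimal.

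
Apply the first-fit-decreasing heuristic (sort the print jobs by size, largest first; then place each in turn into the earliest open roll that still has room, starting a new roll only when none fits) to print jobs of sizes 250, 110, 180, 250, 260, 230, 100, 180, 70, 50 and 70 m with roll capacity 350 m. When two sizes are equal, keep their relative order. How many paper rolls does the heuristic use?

Sorted descending: 260, 250, 250, 230, 180, 180, 110, 100, 70, 70, 50.
  260 → roll 1 (new)  [load 260/350]
  250 → roll 2 (new)  [load 250/350]
  250 → roll 3 (new)  [load 250/350]
  230 → roll 4 (new)  [load 230/350]
  180 → roll 5 (new)  [load 180/350]
  180 → roll 6 (new)  [load 180/350]
  110 → roll 4  [load 340/350]
  100 → roll 2  [load 350/350]
  70 → roll 1  [load 330/350]
  70 → roll 3  [load 320/350]
  50 → roll 5  [load 230/350]
6 paper rolls opened.

6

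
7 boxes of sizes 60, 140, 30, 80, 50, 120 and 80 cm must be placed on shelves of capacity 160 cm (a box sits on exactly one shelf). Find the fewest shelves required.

4

Total = 140 + 120 + 80 + 80 + 60 + 50 + 30 = 560 cm.
Lower bound: ⌈560/160⌉ = 4 shelves.
A packing using 4 shelves:
  shelf 1: 140 = 140
  shelf 2: 120 + 30 = 150
  shelf 3: 80 + 80 = 160
  shelf 4: 60 + 50 = 110
This matches the lower bound, so 4 is optimal.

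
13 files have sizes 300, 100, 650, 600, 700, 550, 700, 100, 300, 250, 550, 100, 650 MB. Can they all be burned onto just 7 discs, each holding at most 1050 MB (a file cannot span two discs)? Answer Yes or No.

Yes

A valid assignment using 7 discs:
  disc 1: 700 + 300 = 1000
  disc 2: 700 + 300 = 1000
  disc 3: 650 + 250 + 100 = 1000
  disc 4: 650 + 100 + 100 = 850
  disc 5: 600 = 600
  disc 6: 550 = 550
  disc 7: 550 = 550
Every load is within 1050 MB, so 7 discs suffice.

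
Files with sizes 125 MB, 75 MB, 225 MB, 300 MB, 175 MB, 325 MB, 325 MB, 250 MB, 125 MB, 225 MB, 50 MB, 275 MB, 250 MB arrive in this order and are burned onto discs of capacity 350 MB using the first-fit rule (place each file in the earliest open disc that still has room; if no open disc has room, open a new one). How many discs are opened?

  125 → disc 1 (new)  [load 125/350]
  75 → disc 1  [load 200/350]
  225 → disc 2 (new)  [load 225/350]
  300 → disc 3 (new)  [load 300/350]
  175 → disc 4 (new)  [load 175/350]
  325 → disc 5 (new)  [load 325/350]
  325 → disc 6 (new)  [load 325/350]
  250 → disc 7 (new)  [load 250/350]
  125 → disc 1  [load 325/350]
  225 → disc 8 (new)  [load 225/350]
  50 → disc 2  [load 275/350]
  275 → disc 9 (new)  [load 275/350]
  250 → disc 10 (new)  [load 250/350]
10 discs opened.

10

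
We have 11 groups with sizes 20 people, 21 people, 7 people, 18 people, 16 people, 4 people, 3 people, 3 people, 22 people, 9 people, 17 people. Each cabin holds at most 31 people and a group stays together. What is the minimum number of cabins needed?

Total = 22 + 21 + 20 + 18 + 17 + 16 + 9 + 7 + 4 + 3 + 3 = 140 people.
Lower bound: ⌈140/31⌉ = 5 cabins.
Also, 6 groups each exceed 31/2 people, and no two of those can share a cabin, so at least 6 cabins are needed.
A packing using 6 cabins:
  cabin 1: 22 + 9 = 31
  cabin 2: 21 + 7 + 3 = 31
  cabin 3: 20 + 4 + 3 = 27
  cabin 4: 18 = 18
  cabin 5: 17 = 17
  cabin 6: 16 = 16
This matches the lower bound, so 6 is optimal.

6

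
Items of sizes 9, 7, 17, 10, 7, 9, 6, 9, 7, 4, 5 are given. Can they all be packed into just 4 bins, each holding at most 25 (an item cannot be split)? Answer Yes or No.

A valid assignment using 4 bins:
  bin 1: 17 + 7 = 24
  bin 2: 10 + 9 + 6 = 25
  bin 3: 9 + 9 + 7 = 25
  bin 4: 7 + 5 + 4 = 16
Every load is within 25, so 4 bins suffice.

Yes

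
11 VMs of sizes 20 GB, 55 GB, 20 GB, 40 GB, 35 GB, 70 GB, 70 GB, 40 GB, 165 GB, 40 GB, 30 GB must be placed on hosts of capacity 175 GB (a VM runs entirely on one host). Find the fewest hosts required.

Total = 165 + 70 + 70 + 55 + 40 + 40 + 40 + 35 + 30 + 20 + 20 = 585 GB.
Lower bound: ⌈585/175⌉ = 4 hosts.
A packing using 4 hosts:
  host 1: 165 = 165
  host 2: 70 + 70 + 35 = 175
  host 3: 55 + 40 + 40 + 40 = 175
  host 4: 30 + 20 + 20 = 70
This matches the lower bound, so 4 is optimal.

4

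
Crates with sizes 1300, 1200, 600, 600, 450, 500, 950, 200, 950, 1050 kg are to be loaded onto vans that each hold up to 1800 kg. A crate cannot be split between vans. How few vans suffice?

5

Total = 1300 + 1200 + 1050 + 950 + 950 + 600 + 600 + 500 + 450 + 200 = 7800 kg.
Lower bound: ⌈7800/1800⌉ = 5 vans.
A packing using 5 vans:
  van 1: 1300 + 500 = 1800
  van 2: 1200 + 600 = 1800
  van 3: 1050 + 600 = 1650
  van 4: 950 + 450 + 200 = 1600
  van 5: 950 = 950
This matches the lower bound, so 5 is optimal.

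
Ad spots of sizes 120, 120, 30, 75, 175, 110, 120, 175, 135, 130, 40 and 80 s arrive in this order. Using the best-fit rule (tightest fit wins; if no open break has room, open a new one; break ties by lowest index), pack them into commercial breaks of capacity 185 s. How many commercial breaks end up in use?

  120 → break 1 (new)  [load 120/185]
  120 → break 2 (new)  [load 120/185]
  30 → break 1  [load 150/185]
  75 → break 3 (new)  [load 75/185]
  175 → break 4 (new)  [load 175/185]
  110 → break 3  [load 185/185]
  120 → break 5 (new)  [load 120/185]
  175 → break 6 (new)  [load 175/185]
  135 → break 7 (new)  [load 135/185]
  130 → break 8 (new)  [load 130/185]
  40 → break 7  [load 175/185]
  80 → break 9 (new)  [load 80/185]
9 commercial breaks opened.

9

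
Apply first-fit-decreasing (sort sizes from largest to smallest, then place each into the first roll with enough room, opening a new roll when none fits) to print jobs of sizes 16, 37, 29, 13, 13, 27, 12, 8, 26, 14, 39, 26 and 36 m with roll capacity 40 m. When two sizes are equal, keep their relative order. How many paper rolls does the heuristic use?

Sorted descending: 39, 37, 36, 29, 27, 26, 26, 16, 14, 13, 13, 12, 8.
  39 → roll 1 (new)  [load 39/40]
  37 → roll 2 (new)  [load 37/40]
  36 → roll 3 (new)  [load 36/40]
  29 → roll 4 (new)  [load 29/40]
  27 → roll 5 (new)  [load 27/40]
  26 → roll 6 (new)  [load 26/40]
  26 → roll 7 (new)  [load 26/40]
  16 → roll 8 (new)  [load 16/40]
  14 → roll 6  [load 40/40]
  13 → roll 5  [load 40/40]
  13 → roll 7  [load 39/40]
  12 → roll 8  [load 28/40]
  8 → roll 4  [load 37/40]
8 paper rolls opened.

8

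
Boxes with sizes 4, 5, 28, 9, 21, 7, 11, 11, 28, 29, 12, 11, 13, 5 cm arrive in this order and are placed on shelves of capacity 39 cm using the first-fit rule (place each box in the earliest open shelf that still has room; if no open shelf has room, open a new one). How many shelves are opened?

6

  4 → shelf 1 (new)  [load 4/39]
  5 → shelf 1  [load 9/39]
  28 → shelf 1  [load 37/39]
  9 → shelf 2 (new)  [load 9/39]
  21 → shelf 2  [load 30/39]
  7 → shelf 2  [load 37/39]
  11 → shelf 3 (new)  [load 11/39]
  11 → shelf 3  [load 22/39]
  28 → shelf 4 (new)  [load 28/39]
  29 → shelf 5 (new)  [load 29/39]
  12 → shelf 3  [load 34/39]
  11 → shelf 4  [load 39/39]
  13 → shelf 6 (new)  [load 13/39]
  5 → shelf 3  [load 39/39]
6 shelves opened.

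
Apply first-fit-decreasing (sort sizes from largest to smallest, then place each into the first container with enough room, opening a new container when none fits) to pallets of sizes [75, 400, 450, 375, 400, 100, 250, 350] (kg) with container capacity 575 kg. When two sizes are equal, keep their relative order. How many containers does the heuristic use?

Sorted descending: 450, 400, 400, 375, 350, 250, 100, 75.
  450 → container 1 (new)  [load 450/575]
  400 → container 2 (new)  [load 400/575]
  400 → container 3 (new)  [load 400/575]
  375 → container 4 (new)  [load 375/575]
  350 → container 5 (new)  [load 350/575]
  250 → container 6 (new)  [load 250/575]
  100 → container 1  [load 550/575]
  75 → container 2  [load 475/575]
6 containers opened.

6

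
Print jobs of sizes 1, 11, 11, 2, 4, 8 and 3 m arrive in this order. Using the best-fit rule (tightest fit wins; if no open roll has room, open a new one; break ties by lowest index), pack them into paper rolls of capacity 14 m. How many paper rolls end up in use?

  1 → roll 1 (new)  [load 1/14]
  11 → roll 1  [load 12/14]
  11 → roll 2 (new)  [load 11/14]
  2 → roll 1  [load 14/14]
  4 → roll 3 (new)  [load 4/14]
  8 → roll 3  [load 12/14]
  3 → roll 2  [load 14/14]
3 paper rolls opened.

3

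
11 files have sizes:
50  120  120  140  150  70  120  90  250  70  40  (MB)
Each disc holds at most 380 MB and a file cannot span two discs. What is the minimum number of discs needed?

4

Total = 250 + 150 + 140 + 120 + 120 + 120 + 90 + 70 + 70 + 50 + 40 = 1220 MB.
Lower bound: ⌈1220/380⌉ = 4 discs.
A packing using 4 discs:
  disc 1: 250 + 120 = 370
  disc 2: 150 + 140 + 90 = 380
  disc 3: 120 + 120 + 70 + 70 = 380
  disc 4: 50 + 40 = 90
This matches the lower bound, so 4 is optimal.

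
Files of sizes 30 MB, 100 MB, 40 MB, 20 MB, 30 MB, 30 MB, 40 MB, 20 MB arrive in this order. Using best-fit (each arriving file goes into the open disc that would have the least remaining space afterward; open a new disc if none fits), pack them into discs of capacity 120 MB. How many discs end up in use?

3

  30 → disc 1 (new)  [load 30/120]
  100 → disc 2 (new)  [load 100/120]
  40 → disc 1  [load 70/120]
  20 → disc 2  [load 120/120]
  30 → disc 1  [load 100/120]
  30 → disc 3 (new)  [load 30/120]
  40 → disc 3  [load 70/120]
  20 → disc 1  [load 120/120]
3 discs opened.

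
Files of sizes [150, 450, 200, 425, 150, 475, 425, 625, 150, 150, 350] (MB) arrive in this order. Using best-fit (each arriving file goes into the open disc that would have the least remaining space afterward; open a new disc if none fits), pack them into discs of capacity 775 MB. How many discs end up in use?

  150 → disc 1 (new)  [load 150/775]
  450 → disc 1  [load 600/775]
  200 → disc 2 (new)  [load 200/775]
  425 → disc 2  [load 625/775]
  150 → disc 2  [load 775/775]
  475 → disc 3 (new)  [load 475/775]
  425 → disc 4 (new)  [load 425/775]
  625 → disc 5 (new)  [load 625/775]
  150 → disc 5  [load 775/775]
  150 → disc 1  [load 750/775]
  350 → disc 4  [load 775/775]
5 discs opened.

5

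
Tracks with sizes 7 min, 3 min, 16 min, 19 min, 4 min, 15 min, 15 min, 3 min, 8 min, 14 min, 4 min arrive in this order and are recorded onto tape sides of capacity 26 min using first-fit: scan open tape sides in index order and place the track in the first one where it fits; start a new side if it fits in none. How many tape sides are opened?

  7 → side 1 (new)  [load 7/26]
  3 → side 1  [load 10/26]
  16 → side 1  [load 26/26]
  19 → side 2 (new)  [load 19/26]
  4 → side 2  [load 23/26]
  15 → side 3 (new)  [load 15/26]
  15 → side 4 (new)  [load 15/26]
  3 → side 2  [load 26/26]
  8 → side 3  [load 23/26]
  14 → side 5 (new)  [load 14/26]
  4 → side 4  [load 19/26]
5 tape sides opened.

5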